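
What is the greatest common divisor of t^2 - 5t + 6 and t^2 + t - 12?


Factor each:
  t^2 - 5t + 6 = (t - 3)(t - 2)
  t^2 + t - 12 = (t - 3)(t + 4)
Common monic factor: t - 3


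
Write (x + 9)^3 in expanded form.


Expand (x + 9)^3 by repeated multiplication:
  (x + 9)^2 = x^2 + 18x + 81
= x^3 + 27x^2 + 243x + 729


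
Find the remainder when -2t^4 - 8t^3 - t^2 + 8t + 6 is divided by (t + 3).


By the Remainder Theorem, the remainder equals p(-3):
  -2*(-3)^4 = -162
  -8*(-3)^3 = 216
  -1*(-3)^2 = -9
  8*(-3)^1 = -24
  constant: 6
Sum: -162 + 216 - 9 - 24 + 6 = 27


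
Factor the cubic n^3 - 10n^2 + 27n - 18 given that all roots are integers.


Try integer roots (divisors of -18). n=6: p(6)=0.
Divide out (n - 6): quotient is n^2 - 4n + 3.
Factor the quadratic: (n - 3)(n - 1)
Result: (n - 6)(n - 3)(n - 1)


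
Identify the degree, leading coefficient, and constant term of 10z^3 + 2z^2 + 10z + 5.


Highest power of z is 3, with coefficient 10. Constant term is 5.
Degree = 3, leading coefficient = 10, constant term = 5


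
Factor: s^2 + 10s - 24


Roots satisfy r1 + r2 = -b/a = -10 and r1*r2 = c/a = -24.
So r1 = -12, r2 = 2.
s^2 + 10s - 24 = (s - r1)(s - r2) = (s + 12)(s - 2)


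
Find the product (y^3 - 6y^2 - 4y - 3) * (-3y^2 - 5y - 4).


Distribute each term of the first polynomial:
  (y^3)(-3y^2 - 5y - 4) = -3y^5 - 5y^4 - 4y^3
  (-6y^2)(-3y^2 - 5y - 4) = 18y^4 + 30y^3 + 24y^2
  (-4y)(-3y^2 - 5y - 4) = 12y^3 + 20y^2 + 16y
  (-3)(-3y^2 - 5y - 4) = 9y^2 + 15y + 12
Sum: -3y^5 + 13y^4 + 38y^3 + 53y^2 + 31y + 12


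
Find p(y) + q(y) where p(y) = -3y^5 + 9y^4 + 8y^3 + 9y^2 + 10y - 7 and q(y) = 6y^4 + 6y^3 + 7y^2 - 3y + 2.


Align terms by degree and add:
  -3y^5 + 9y^4 + 8y^3 + 9y^2 + 10y - 7
+ 6y^4 + 6y^3 + 7y^2 - 3y + 2
= -3y^5 + 15y^4 + 14y^3 + 16y^2 + 7y - 5


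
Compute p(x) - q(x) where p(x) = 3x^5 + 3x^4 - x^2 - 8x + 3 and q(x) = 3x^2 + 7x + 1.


Distribute the minus sign:
  (3x^5 + 3x^4 - x^2 - 8x + 3)
- (3x^2 + 7x + 1)
Negate second polynomial: -3x^2 - 7x - 1
Add: 3x^5 + 3x^4 - 4x^2 - 15x + 2


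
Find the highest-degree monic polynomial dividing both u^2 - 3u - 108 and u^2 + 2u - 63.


Factor each:
  u^2 - 3u - 108 = (u + 9)(u - 12)
  u^2 + 2u - 63 = (u + 9)(u - 7)
Common monic factor: u + 9


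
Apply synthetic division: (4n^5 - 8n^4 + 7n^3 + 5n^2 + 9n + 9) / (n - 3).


Synthetic division with c = 3. Coefficients: 4, -8, 7, 5, 9, 9
Bring down 4.
  4 * 3 = 12; 12 - 8 = 4
  4 * 3 = 12; 12 + 7 = 19
  19 * 3 = 57; 57 + 5 = 62
  62 * 3 = 186; 186 + 9 = 195
  195 * 3 = 585; 585 + 9 = 594
Quotient: 4n^4 + 4n^3 + 19n^2 + 62n + 195, Remainder: 594


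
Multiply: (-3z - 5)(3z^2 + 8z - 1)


Distribute each term of the first polynomial:
  (-3z)(3z^2 + 8z - 1) = -9z^3 - 24z^2 + 3z
  (-5)(3z^2 + 8z - 1) = -15z^2 - 40z + 5
Sum: -9z^3 - 39z^2 - 37z + 5


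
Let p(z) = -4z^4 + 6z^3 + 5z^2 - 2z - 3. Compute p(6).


Using direct substitution:
  -4 * (6)^4 = -5184
  6 * (6)^3 = 1296
  5 * (6)^2 = 180
  -2 * (6)^1 = -12
  constant: -3
Sum = -5184 + 1296 + 180 - 12 - 3 = -3723


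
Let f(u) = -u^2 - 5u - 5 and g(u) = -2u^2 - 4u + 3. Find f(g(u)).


Substitute g(u) into f:
f(g(u)) = -1*(-2u^2 - 4u + 3)^2 + (-5)*(-2u^2 - 4u + 3) + (-5)
(-2u^2 - 4u + 3)^2 = 4u^4 + 16u^3 + 4u^2 - 24u + 9
Expand and combine: -4u^4 - 16u^3 + 6u^2 + 44u - 29


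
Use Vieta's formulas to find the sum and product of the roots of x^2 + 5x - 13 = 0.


For ax^2+bx+c=0: sum = -b/a, product = c/a.
a=1, b=5, c=-13
Sum = -(5)/1 = -5
Product = (-13)/1 = -13


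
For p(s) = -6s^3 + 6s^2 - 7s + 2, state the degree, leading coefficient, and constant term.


Highest power of s is 3, with coefficient -6. Constant term is 2.
Degree = 3, leading coefficient = -6, constant term = 2


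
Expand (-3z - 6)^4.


Expand (-3z - 6)^4 by repeated multiplication:
  (-3z - 6)^2 = 9z^2 + 36z + 36
  (-3z - 6)^3 = -27z^3 - 162z^2 - 324z - 216
= 81z^4 + 648z^3 + 1944z^2 + 2592z + 1296


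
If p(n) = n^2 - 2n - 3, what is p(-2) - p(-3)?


p(-2) = 5
p(-3) = 12
p(-2) - p(-3) = 5 - 12 = -7


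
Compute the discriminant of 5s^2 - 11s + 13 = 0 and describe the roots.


D = b^2 - 4ac = (-11)^2 - 4(5)(13) = 121 - 260 = -139
Since D < 0: two complex conjugate roots (no real roots)


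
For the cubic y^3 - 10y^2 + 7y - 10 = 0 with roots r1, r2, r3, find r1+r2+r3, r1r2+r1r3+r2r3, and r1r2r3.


Monic cubic y^3+by^2+cy+d=0: sum=-b, pairwise sum=c, product=-d.
b=-10, c=7, d=-10
r1+r2+r3 = 10
r1r2+r1r3+r2r3 = 7
r1r2r3 = 10


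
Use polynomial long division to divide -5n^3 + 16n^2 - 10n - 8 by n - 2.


(-5n^3 + 16n^2 - 10n - 8) / (n - 2)
Step 1: -5n^2 * (n - 2) = -5n^3 + 10n^2; subtract.
Step 2: 6n * (n - 2) = 6n^2 - 12n; subtract.
Step 3: 2 * (n - 2) = 2n - 4; subtract.
Quotient: -5n^2 + 6n + 2, Remainder: -4


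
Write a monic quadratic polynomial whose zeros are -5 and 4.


p(t) = (t + 5)(t - 4)
Expand: t^2 + t - 20


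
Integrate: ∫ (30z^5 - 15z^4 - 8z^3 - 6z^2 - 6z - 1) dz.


Reverse power rule on each term:
  ∫ 30z^5 dz = 5z^6
  ∫ -15z^4 dz = -3z^5
  ∫ -8z^3 dz = -2z^4
  ∫ -6z^2 dz = -2z^3
  ∫ -6z dz = -3z^2
  ∫ -1 dz = -z
F(z) = 5z^6 - 3z^5 - 2z^4 - 2z^3 - 3z^2 - z + C


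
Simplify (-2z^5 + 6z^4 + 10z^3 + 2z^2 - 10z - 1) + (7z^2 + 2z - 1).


Align terms by degree and add:
  -2z^5 + 6z^4 + 10z^3 + 2z^2 - 10z - 1
+ 7z^2 + 2z - 1
= -2z^5 + 6z^4 + 10z^3 + 9z^2 - 8z - 2


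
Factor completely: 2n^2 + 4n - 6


Roots satisfy r1 + r2 = -b/a = -2 and r1*r2 = c/a = -3.
So r1 = -3, r2 = 1.
2n^2 + 4n - 6 = 2(n - r1)(n - r2) = 2(n + 3)(n - 1)


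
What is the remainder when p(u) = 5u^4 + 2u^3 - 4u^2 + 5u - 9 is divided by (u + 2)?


By the Remainder Theorem, the remainder equals p(-2):
  5*(-2)^4 = 80
  2*(-2)^3 = -16
  -4*(-2)^2 = -16
  5*(-2)^1 = -10
  constant: -9
Sum: 80 - 16 - 16 - 10 - 9 = 29


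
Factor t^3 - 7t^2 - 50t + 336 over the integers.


Try integer roots (divisors of 336). t=6: p(6)=0.
Divide out (t - 6): quotient is t^2 - t - 56.
Factor the quadratic: (t - 8)(t + 7)
Result: (t - 6)(t - 8)(t + 7)


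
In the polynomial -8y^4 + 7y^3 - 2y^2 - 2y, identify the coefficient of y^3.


Read off the coefficient of y^3: 7


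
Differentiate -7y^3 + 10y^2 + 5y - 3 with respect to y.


Apply the power rule term by term:
  d/dy(-7y^3) = -21y^2
  d/dy(10y^2) = 20y
  d/dy(5y) = 5
  d/dy(-3) = 0
p'(y) = -21y^2 + 20y + 5


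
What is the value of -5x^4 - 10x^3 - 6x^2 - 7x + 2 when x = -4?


Using direct substitution:
  -5 * (-4)^4 = -1280
  -10 * (-4)^3 = 640
  -6 * (-4)^2 = -96
  -7 * (-4)^1 = 28
  constant: 2
Sum = -1280 + 640 - 96 + 28 + 2 = -706


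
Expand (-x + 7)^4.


Expand (-x + 7)^4 by repeated multiplication:
  (-x + 7)^2 = x^2 - 14x + 49
  (-x + 7)^3 = -x^3 + 21x^2 - 147x + 343
= x^4 - 28x^3 + 294x^2 - 1372x + 2401


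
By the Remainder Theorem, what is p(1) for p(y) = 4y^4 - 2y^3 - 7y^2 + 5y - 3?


By the Remainder Theorem, the remainder equals p(1):
  4*(1)^4 = 4
  -2*(1)^3 = -2
  -7*(1)^2 = -7
  5*(1)^1 = 5
  constant: -3
Sum: 4 - 2 - 7 + 5 - 3 = -3


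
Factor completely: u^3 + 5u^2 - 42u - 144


Try integer roots (divisors of -144). u=-3: p(-3)=0.
Divide out (u + 3): quotient is u^2 + 2u - 48.
Factor the quadratic: (u - 6)(u + 8)
Result: (u + 3)(u - 6)(u + 8)


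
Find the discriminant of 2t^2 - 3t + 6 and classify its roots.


D = b^2 - 4ac = (-3)^2 - 4(2)(6) = 9 - 48 = -39
Since D < 0: two complex conjugate roots (no real roots)


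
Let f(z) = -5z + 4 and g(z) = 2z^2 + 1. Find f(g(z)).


Substitute g(z) into f:
f(g(z)) = -5*(2z^2 + 1) + 4
Expand and combine: -10z^2 - 1


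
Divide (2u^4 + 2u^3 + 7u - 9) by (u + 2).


(2u^4 + 2u^3 + 7u - 9) / (u + 2)
Step 1: 2u^3 * (u + 2) = 2u^4 + 4u^3; subtract.
Step 2: -2u^2 * (u + 2) = -2u^3 - 4u^2; subtract.
Step 3: 4u * (u + 2) = 4u^2 + 8u; subtract.
Step 4: -1 * (u + 2) = -u - 2; subtract.
Quotient: 2u^3 - 2u^2 + 4u - 1, Remainder: -7


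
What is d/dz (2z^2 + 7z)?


Apply the power rule term by term:
  d/dz(2z^2) = 4z
  d/dz(7z) = 7
p'(z) = 4z + 7


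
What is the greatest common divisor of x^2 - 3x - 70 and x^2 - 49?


Factor each:
  x^2 - 3x - 70 = (x + 7)(x - 10)
  x^2 - 49 = (x + 7)(x - 7)
Common monic factor: x + 7


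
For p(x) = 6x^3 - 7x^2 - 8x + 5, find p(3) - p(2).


p(3) = 80
p(2) = 9
p(3) - p(2) = 80 - 9 = 71


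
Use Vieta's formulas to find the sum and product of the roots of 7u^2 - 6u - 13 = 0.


For au^2+bu+c=0: sum = -b/a, product = c/a.
a=7, b=-6, c=-13
Sum = -(-6)/7 = 6/7
Product = (-13)/7 = -13/7


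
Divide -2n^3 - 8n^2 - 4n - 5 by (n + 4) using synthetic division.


Synthetic division with c = -4. Coefficients: -2, -8, -4, -5
Bring down -2.
  -2 * -4 = 8; 8 - 8 = 0
  0 * -4 = 0; 0 - 4 = -4
  -4 * -4 = 16; 16 - 5 = 11
Quotient: -2n^2 - 4, Remainder: 11


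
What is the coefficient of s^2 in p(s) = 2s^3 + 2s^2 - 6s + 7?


Read off the coefficient of s^2: 2


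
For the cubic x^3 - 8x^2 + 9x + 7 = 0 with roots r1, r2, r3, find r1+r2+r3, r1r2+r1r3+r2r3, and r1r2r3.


Monic cubic x^3+bx^2+cx+d=0: sum=-b, pairwise sum=c, product=-d.
b=-8, c=9, d=7
r1+r2+r3 = 8
r1r2+r1r3+r2r3 = 9
r1r2r3 = -7


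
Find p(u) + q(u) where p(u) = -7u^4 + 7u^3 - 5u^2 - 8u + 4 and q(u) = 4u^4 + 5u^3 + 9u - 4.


Align terms by degree and add:
  -7u^4 + 7u^3 - 5u^2 - 8u + 4
+ 4u^4 + 5u^3 + 9u - 4
= -3u^4 + 12u^3 - 5u^2 + u


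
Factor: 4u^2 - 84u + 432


Roots satisfy r1 + r2 = -b/a = 21 and r1*r2 = c/a = 108.
So r1 = 12, r2 = 9.
4u^2 - 84u + 432 = 4(u - r1)(u - r2) = 4(u - 12)(u - 9)


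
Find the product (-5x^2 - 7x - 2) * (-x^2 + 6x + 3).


Distribute each term of the first polynomial:
  (-5x^2)(-x^2 + 6x + 3) = 5x^4 - 30x^3 - 15x^2
  (-7x)(-x^2 + 6x + 3) = 7x^3 - 42x^2 - 21x
  (-2)(-x^2 + 6x + 3) = 2x^2 - 12x - 6
Sum: 5x^4 - 23x^3 - 55x^2 - 33x - 6


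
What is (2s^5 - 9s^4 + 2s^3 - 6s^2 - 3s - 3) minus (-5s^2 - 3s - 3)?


Distribute the minus sign:
  (2s^5 - 9s^4 + 2s^3 - 6s^2 - 3s - 3)
- (-5s^2 - 3s - 3)
Negate second polynomial: 5s^2 + 3s + 3
Add: 2s^5 - 9s^4 + 2s^3 - s^2


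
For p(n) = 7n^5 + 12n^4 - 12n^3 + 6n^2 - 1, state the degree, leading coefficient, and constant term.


Highest power of n is 5, with coefficient 7. Constant term is -1.
Degree = 5, leading coefficient = 7, constant term = -1


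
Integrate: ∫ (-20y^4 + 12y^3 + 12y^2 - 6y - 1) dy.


Reverse power rule on each term:
  ∫ -20y^4 dy = -4y^5
  ∫ 12y^3 dy = 3y^4
  ∫ 12y^2 dy = 4y^3
  ∫ -6y dy = -3y^2
  ∫ -1 dy = -y
F(y) = -4y^5 + 3y^4 + 4y^3 - 3y^2 - y + C


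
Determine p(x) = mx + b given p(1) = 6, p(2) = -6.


p(x) = mx + b. Using p(1)=6, p(2)=-6:
m = (6 + 6)/(1 - 2) = 12/-1 = -12
b = 6 - m*(1) = 6 + 12 = 18
p(x) = -12x + 18


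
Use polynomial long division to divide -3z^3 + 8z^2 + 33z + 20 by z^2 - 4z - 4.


(-3z^3 + 8z^2 + 33z + 20) / (z^2 - 4z - 4)
Step 1: -3z * (z^2 - 4z - 4) = -3z^3 + 12z^2 + 12z; subtract.
Step 2: -4 * (z^2 - 4z - 4) = -4z^2 + 16z + 16; subtract.
Quotient: -3z - 4, Remainder: 5z + 4


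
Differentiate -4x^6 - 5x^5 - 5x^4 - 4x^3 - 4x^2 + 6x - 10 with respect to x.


Apply the power rule term by term:
  d/dx(-4x^6) = -24x^5
  d/dx(-5x^5) = -25x^4
  d/dx(-5x^4) = -20x^3
  d/dx(-4x^3) = -12x^2
  d/dx(-4x^2) = -8x
  d/dx(6x) = 6
  d/dx(-10) = 0
p'(x) = -24x^5 - 25x^4 - 20x^3 - 12x^2 - 8x + 6


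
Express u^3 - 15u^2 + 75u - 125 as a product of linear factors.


Try integer roots (divisors of -125). u=5: p(5)=0.
Divide out (u - 5): quotient is u^2 - 10u + 25.
Factor the quadratic: (u - 5)(u - 5)
Result: (u - 5)(u - 5)(u - 5)


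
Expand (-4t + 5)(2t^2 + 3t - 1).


Distribute each term of the first polynomial:
  (-4t)(2t^2 + 3t - 1) = -8t^3 - 12t^2 + 4t
  (5)(2t^2 + 3t - 1) = 10t^2 + 15t - 5
Sum: -8t^3 - 2t^2 + 19t - 5


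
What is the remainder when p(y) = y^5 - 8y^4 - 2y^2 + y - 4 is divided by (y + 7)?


By the Remainder Theorem, the remainder equals p(-7):
  1*(-7)^5 = -16807
  -8*(-7)^4 = -19208
  0*(-7)^3 = 0
  -2*(-7)^2 = -98
  1*(-7)^1 = -7
  constant: -4
Sum: -16807 - 19208 + 0 - 98 - 7 - 4 = -36124


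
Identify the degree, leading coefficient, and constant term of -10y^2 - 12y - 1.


Highest power of y is 2, with coefficient -10. Constant term is -1.
Degree = 2, leading coefficient = -10, constant term = -1


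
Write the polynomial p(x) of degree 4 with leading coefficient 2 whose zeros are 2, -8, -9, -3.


p(x) = 2(x - 2)(x + 8)(x + 9)(x + 3)
Expand: 2x^4 + 36x^3 + 166x^2 - 60x - 864


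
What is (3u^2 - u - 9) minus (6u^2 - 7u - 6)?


Distribute the minus sign:
  (3u^2 - u - 9)
- (6u^2 - 7u - 6)
Negate second polynomial: -6u^2 + 7u + 6
Add: -3u^2 + 6u - 3


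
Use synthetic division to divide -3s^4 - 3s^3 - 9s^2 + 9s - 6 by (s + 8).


Synthetic division with c = -8. Coefficients: -3, -3, -9, 9, -6
Bring down -3.
  -3 * -8 = 24; 24 - 3 = 21
  21 * -8 = -168; -168 - 9 = -177
  -177 * -8 = 1416; 1416 + 9 = 1425
  1425 * -8 = -11400; -11400 - 6 = -11406
Quotient: -3s^3 + 21s^2 - 177s + 1425, Remainder: -11406


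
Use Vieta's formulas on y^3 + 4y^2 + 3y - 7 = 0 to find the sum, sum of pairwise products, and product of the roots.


Monic cubic y^3+by^2+cy+d=0: sum=-b, pairwise sum=c, product=-d.
b=4, c=3, d=-7
r1+r2+r3 = -4
r1r2+r1r3+r2r3 = 3
r1r2r3 = 7


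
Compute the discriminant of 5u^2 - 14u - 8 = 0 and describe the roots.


D = b^2 - 4ac = (-14)^2 - 4(5)(-8) = 196 + 160 = 356
Since D > 0: two distinct irrational roots


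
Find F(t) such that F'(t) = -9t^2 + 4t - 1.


Reverse power rule on each term:
  ∫ -9t^2 dt = -3t^3
  ∫ 4t dt = 2t^2
  ∫ -1 dt = -t
F(t) = -3t^3 + 2t^2 - t + C


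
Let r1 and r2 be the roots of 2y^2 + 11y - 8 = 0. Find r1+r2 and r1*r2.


For ay^2+by+c=0: sum = -b/a, product = c/a.
a=2, b=11, c=-8
Sum = -(11)/2 = -11/2
Product = (-8)/2 = -4


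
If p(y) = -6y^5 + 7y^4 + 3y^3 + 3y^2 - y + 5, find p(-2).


Using direct substitution:
  -6 * (-2)^5 = 192
  7 * (-2)^4 = 112
  3 * (-2)^3 = -24
  3 * (-2)^2 = 12
  -1 * (-2)^1 = 2
  constant: 5
Sum = 192 + 112 - 24 + 12 + 2 + 5 = 299


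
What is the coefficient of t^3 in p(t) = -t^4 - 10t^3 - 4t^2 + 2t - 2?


Read off the coefficient of t^3: -10


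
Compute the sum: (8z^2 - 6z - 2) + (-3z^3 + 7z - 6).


Align terms by degree and add:
  8z^2 - 6z - 2
  -3z^3 + 7z - 6
= -3z^3 + 8z^2 + z - 8


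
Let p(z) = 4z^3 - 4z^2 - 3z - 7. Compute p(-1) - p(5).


p(-1) = -12
p(5) = 378
p(-1) - p(5) = -12 - 378 = -390


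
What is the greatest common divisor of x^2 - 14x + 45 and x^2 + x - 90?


Factor each:
  x^2 - 14x + 45 = (x - 9)(x - 5)
  x^2 + x - 90 = (x - 9)(x + 10)
Common monic factor: x - 9


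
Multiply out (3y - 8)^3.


Expand (3y - 8)^3 by repeated multiplication:
  (3y - 8)^2 = 9y^2 - 48y + 64
= 27y^3 - 216y^2 + 576y - 512


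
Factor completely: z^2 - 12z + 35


Roots satisfy r1 + r2 = -b/a = 12 and r1*r2 = c/a = 35.
So r1 = 5, r2 = 7.
z^2 - 12z + 35 = (z - r1)(z - r2) = (z - 5)(z - 7)


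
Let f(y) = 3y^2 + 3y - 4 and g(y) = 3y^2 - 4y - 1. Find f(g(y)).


Substitute g(y) into f:
f(g(y)) = 3*(3y^2 - 4y - 1)^2 + 3*(3y^2 - 4y - 1) + (-4)
(3y^2 - 4y - 1)^2 = 9y^4 - 24y^3 + 10y^2 + 8y + 1
Expand and combine: 27y^4 - 72y^3 + 39y^2 + 12y - 4


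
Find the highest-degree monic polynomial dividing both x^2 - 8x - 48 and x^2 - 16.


Factor each:
  x^2 - 8x - 48 = (x + 4)(x - 12)
  x^2 - 16 = (x + 4)(x - 4)
Common monic factor: x + 4


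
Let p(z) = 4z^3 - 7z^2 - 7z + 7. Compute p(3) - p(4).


p(3) = 31
p(4) = 123
p(3) - p(4) = 31 - 123 = -92


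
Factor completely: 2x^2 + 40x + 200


Roots satisfy r1 + r2 = -b/a = -20 and r1*r2 = c/a = 100.
So r1 = -10, r2 = -10.
2x^2 + 40x + 200 = 2(x - r1)(x - r2) = 2(x + 10)(x + 10)


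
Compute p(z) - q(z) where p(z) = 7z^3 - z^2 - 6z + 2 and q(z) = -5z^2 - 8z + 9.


Distribute the minus sign:
  (7z^3 - z^2 - 6z + 2)
- (-5z^2 - 8z + 9)
Negate second polynomial: 5z^2 + 8z - 9
Add: 7z^3 + 4z^2 + 2z - 7


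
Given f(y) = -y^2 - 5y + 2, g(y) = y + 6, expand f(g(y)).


Substitute g(y) into f:
f(g(y)) = -1*(y + 6)^2 + (-5)*(y + 6) + 2
(y + 6)^2 = y^2 + 12y + 36
Expand and combine: -y^2 - 17y - 64


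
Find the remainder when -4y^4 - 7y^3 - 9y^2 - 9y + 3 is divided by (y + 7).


By the Remainder Theorem, the remainder equals p(-7):
  -4*(-7)^4 = -9604
  -7*(-7)^3 = 2401
  -9*(-7)^2 = -441
  -9*(-7)^1 = 63
  constant: 3
Sum: -9604 + 2401 - 441 + 63 + 3 = -7578


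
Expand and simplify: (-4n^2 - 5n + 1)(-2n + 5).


Distribute each term of the first polynomial:
  (-4n^2)(-2n + 5) = 8n^3 - 20n^2
  (-5n)(-2n + 5) = 10n^2 - 25n
  (1)(-2n + 5) = -2n + 5
Sum: 8n^3 - 10n^2 - 27n + 5


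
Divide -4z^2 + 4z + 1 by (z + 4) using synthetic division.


Synthetic division with c = -4. Coefficients: -4, 4, 1
Bring down -4.
  -4 * -4 = 16; 16 + 4 = 20
  20 * -4 = -80; -80 + 1 = -79
Quotient: -4z + 20, Remainder: -79


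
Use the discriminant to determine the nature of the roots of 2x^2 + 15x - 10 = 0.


D = b^2 - 4ac = (15)^2 - 4(2)(-10) = 225 + 80 = 305
Since D > 0: two distinct irrational roots


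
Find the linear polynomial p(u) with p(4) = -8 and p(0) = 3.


p(u) = mu + b. Using p(4)=-8, p(0)=3:
m = (-8 - 3)/(4) = -11/4 = -11/4
b = -8 - m*(4) = -8 + 11 = 3
p(u) = -(11/4)u + 3


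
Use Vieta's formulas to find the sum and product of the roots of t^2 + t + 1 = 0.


For at^2+bt+c=0: sum = -b/a, product = c/a.
a=1, b=1, c=1
Sum = -(1)/1 = -1
Product = (1)/1 = 1


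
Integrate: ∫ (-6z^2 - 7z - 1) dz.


Reverse power rule on each term:
  ∫ -6z^2 dz = -2z^3
  ∫ -7z dz = -(7/2)z^2
  ∫ -1 dz = -z
F(z) = -2z^3 - (7/2)z^2 - z + C


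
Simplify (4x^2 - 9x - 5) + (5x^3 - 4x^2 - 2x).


Align terms by degree and add:
  4x^2 - 9x - 5
+ 5x^3 - 4x^2 - 2x
= 5x^3 - 11x - 5


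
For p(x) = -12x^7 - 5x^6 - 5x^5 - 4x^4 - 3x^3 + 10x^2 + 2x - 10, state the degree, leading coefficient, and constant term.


Highest power of x is 7, with coefficient -12. Constant term is -10.
Degree = 7, leading coefficient = -12, constant term = -10


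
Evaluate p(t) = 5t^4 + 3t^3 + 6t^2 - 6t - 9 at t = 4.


Using direct substitution:
  5 * (4)^4 = 1280
  3 * (4)^3 = 192
  6 * (4)^2 = 96
  -6 * (4)^1 = -24
  constant: -9
Sum = 1280 + 192 + 96 - 24 - 9 = 1535


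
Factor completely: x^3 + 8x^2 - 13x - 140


Try integer roots (divisors of -140). x=-7: p(-7)=0.
Divide out (x + 7): quotient is x^2 + x - 20.
Factor the quadratic: (x - 4)(x + 5)
Result: (x + 7)(x - 4)(x + 5)


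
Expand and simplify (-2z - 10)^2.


Expand (-2z - 10)^2 by repeated multiplication:
= 4z^2 + 40z + 100


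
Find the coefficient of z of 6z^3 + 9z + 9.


Read off the coefficient of z: 9


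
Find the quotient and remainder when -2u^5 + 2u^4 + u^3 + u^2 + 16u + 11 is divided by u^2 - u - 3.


(-2u^5 + 2u^4 + u^3 + u^2 + 16u + 11) / (u^2 - u - 3)
Step 1: -2u^3 * (u^2 - u - 3) = -2u^5 + 2u^4 + 6u^3; subtract.
Step 2: 0 * (u^2 - u - 3) = 0; subtract.
Step 3: -5u * (u^2 - u - 3) = -5u^3 + 5u^2 + 15u; subtract.
Step 4: -4 * (u^2 - u - 3) = -4u^2 + 4u + 12; subtract.
Quotient: -2u^3 - 5u - 4, Remainder: -3u - 1


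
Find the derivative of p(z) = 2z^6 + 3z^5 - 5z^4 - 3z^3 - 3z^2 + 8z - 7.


Apply the power rule term by term:
  d/dz(2z^6) = 12z^5
  d/dz(3z^5) = 15z^4
  d/dz(-5z^4) = -20z^3
  d/dz(-3z^3) = -9z^2
  d/dz(-3z^2) = -6z
  d/dz(8z) = 8
  d/dz(-7) = 0
p'(z) = 12z^5 + 15z^4 - 20z^3 - 9z^2 - 6z + 8


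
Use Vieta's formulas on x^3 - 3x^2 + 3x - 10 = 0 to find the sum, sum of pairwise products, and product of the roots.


Monic cubic x^3+bx^2+cx+d=0: sum=-b, pairwise sum=c, product=-d.
b=-3, c=3, d=-10
r1+r2+r3 = 3
r1r2+r1r3+r2r3 = 3
r1r2r3 = 10


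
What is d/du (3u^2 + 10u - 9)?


Apply the power rule term by term:
  d/du(3u^2) = 6u
  d/du(10u) = 10
  d/du(-9) = 0
p'(u) = 6u + 10


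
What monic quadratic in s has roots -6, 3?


p(s) = (s + 6)(s - 3)
Expand: s^2 + 3s - 18


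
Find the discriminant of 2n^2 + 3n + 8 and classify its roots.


D = b^2 - 4ac = (3)^2 - 4(2)(8) = 9 - 64 = -55
Since D < 0: two complex conjugate roots (no real roots)


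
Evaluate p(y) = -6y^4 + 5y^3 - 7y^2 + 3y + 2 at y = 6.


Using direct substitution:
  -6 * (6)^4 = -7776
  5 * (6)^3 = 1080
  -7 * (6)^2 = -252
  3 * (6)^1 = 18
  constant: 2
Sum = -7776 + 1080 - 252 + 18 + 2 = -6928


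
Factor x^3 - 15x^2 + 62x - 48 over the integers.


Try integer roots (divisors of -48). x=8: p(8)=0.
Divide out (x - 8): quotient is x^2 - 7x + 6.
Factor the quadratic: (x - 6)(x - 1)
Result: (x - 8)(x - 6)(x - 1)


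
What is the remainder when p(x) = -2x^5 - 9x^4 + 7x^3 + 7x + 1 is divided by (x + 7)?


By the Remainder Theorem, the remainder equals p(-7):
  -2*(-7)^5 = 33614
  -9*(-7)^4 = -21609
  7*(-7)^3 = -2401
  0*(-7)^2 = 0
  7*(-7)^1 = -49
  constant: 1
Sum: 33614 - 21609 - 2401 + 0 - 49 + 1 = 9556


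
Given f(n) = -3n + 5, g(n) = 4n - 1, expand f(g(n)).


Substitute g(n) into f:
f(g(n)) = -3*(4n - 1) + 5
Expand and combine: -12n + 8


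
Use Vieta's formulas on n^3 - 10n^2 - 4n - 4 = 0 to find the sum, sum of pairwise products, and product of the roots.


Monic cubic n^3+bn^2+cn+d=0: sum=-b, pairwise sum=c, product=-d.
b=-10, c=-4, d=-4
r1+r2+r3 = 10
r1r2+r1r3+r2r3 = -4
r1r2r3 = 4


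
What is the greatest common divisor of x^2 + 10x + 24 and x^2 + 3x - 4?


Factor each:
  x^2 + 10x + 24 = (x + 4)(x + 6)
  x^2 + 3x - 4 = (x + 4)(x - 1)
Common monic factor: x + 4


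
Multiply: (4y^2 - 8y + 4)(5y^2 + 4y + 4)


Distribute each term of the first polynomial:
  (4y^2)(5y^2 + 4y + 4) = 20y^4 + 16y^3 + 16y^2
  (-8y)(5y^2 + 4y + 4) = -40y^3 - 32y^2 - 32y
  (4)(5y^2 + 4y + 4) = 20y^2 + 16y + 16
Sum: 20y^4 - 24y^3 + 4y^2 - 16y + 16


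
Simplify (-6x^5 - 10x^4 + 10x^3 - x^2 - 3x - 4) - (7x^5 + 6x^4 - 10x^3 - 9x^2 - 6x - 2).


Distribute the minus sign:
  (-6x^5 - 10x^4 + 10x^3 - x^2 - 3x - 4)
- (7x^5 + 6x^4 - 10x^3 - 9x^2 - 6x - 2)
Negate second polynomial: -7x^5 - 6x^4 + 10x^3 + 9x^2 + 6x + 2
Add: -13x^5 - 16x^4 + 20x^3 + 8x^2 + 3x - 2


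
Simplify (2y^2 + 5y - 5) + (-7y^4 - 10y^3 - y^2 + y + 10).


Align terms by degree and add:
  2y^2 + 5y - 5
  -7y^4 - 10y^3 - y^2 + y + 10
= -7y^4 - 10y^3 + y^2 + 6y + 5


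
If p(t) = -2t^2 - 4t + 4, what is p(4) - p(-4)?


p(4) = -44
p(-4) = -12
p(4) - p(-4) = -44 + 12 = -32


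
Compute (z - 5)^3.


Expand (z - 5)^3 by repeated multiplication:
  (z - 5)^2 = z^2 - 10z + 25
= z^3 - 15z^2 + 75z - 125


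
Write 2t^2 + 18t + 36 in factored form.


Roots satisfy r1 + r2 = -b/a = -9 and r1*r2 = c/a = 18.
So r1 = -3, r2 = -6.
2t^2 + 18t + 36 = 2(t - r1)(t - r2) = 2(t + 3)(t + 6)


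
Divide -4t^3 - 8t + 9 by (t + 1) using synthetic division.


Synthetic division with c = -1. Coefficients: -4, 0, -8, 9
Bring down -4.
  -4 * -1 = 4; 4 + 0 = 4
  4 * -1 = -4; -4 - 8 = -12
  -12 * -1 = 12; 12 + 9 = 21
Quotient: -4t^2 + 4t - 12, Remainder: 21


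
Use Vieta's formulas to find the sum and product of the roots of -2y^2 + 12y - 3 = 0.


For ay^2+by+c=0: sum = -b/a, product = c/a.
a=-2, b=12, c=-3
Sum = -(12)/-2 = 6
Product = (-3)/-2 = 3/2


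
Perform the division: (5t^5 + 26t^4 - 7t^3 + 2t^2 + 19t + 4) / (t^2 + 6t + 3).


(5t^5 + 26t^4 - 7t^3 + 2t^2 + 19t + 4) / (t^2 + 6t + 3)
Step 1: 5t^3 * (t^2 + 6t + 3) = 5t^5 + 30t^4 + 15t^3; subtract.
Step 2: -4t^2 * (t^2 + 6t + 3) = -4t^4 - 24t^3 - 12t^2; subtract.
Step 3: 2t * (t^2 + 6t + 3) = 2t^3 + 12t^2 + 6t; subtract.
Step 4: 2 * (t^2 + 6t + 3) = 2t^2 + 12t + 6; subtract.
Quotient: 5t^3 - 4t^2 + 2t + 2, Remainder: t - 2


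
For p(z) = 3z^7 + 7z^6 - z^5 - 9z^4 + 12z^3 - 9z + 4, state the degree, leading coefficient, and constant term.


Highest power of z is 7, with coefficient 3. Constant term is 4.
Degree = 7, leading coefficient = 3, constant term = 4


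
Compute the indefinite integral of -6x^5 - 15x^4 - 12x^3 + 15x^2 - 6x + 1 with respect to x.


Reverse power rule on each term:
  ∫ -6x^5 dx = -x^6
  ∫ -15x^4 dx = -3x^5
  ∫ -12x^3 dx = -3x^4
  ∫ 15x^2 dx = 5x^3
  ∫ -6x dx = -3x^2
  ∫ 1 dx = x
F(x) = -x^6 - 3x^5 - 3x^4 + 5x^3 - 3x^2 + x + C


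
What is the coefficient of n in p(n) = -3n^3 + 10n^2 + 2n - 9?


Read off the coefficient of n: 2


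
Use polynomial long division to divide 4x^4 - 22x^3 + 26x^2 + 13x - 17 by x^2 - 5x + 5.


(4x^4 - 22x^3 + 26x^2 + 13x - 17) / (x^2 - 5x + 5)
Step 1: 4x^2 * (x^2 - 5x + 5) = 4x^4 - 20x^3 + 20x^2; subtract.
Step 2: -2x * (x^2 - 5x + 5) = -2x^3 + 10x^2 - 10x; subtract.
Step 3: -4 * (x^2 - 5x + 5) = -4x^2 + 20x - 20; subtract.
Quotient: 4x^2 - 2x - 4, Remainder: 3x + 3


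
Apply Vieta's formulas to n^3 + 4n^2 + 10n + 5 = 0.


Monic cubic n^3+bn^2+cn+d=0: sum=-b, pairwise sum=c, product=-d.
b=4, c=10, d=5
r1+r2+r3 = -4
r1r2+r1r3+r2r3 = 10
r1r2r3 = -5


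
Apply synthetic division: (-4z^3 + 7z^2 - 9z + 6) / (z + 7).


Synthetic division with c = -7. Coefficients: -4, 7, -9, 6
Bring down -4.
  -4 * -7 = 28; 28 + 7 = 35
  35 * -7 = -245; -245 - 9 = -254
  -254 * -7 = 1778; 1778 + 6 = 1784
Quotient: -4z^2 + 35z - 254, Remainder: 1784


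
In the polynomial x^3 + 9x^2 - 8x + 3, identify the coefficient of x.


Read off the coefficient of x: -8


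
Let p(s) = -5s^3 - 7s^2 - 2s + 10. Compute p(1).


Using direct substitution:
  -5 * (1)^3 = -5
  -7 * (1)^2 = -7
  -2 * (1)^1 = -2
  constant: 10
Sum = -5 - 7 - 2 + 10 = -4


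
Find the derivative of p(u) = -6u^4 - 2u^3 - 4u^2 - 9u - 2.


Apply the power rule term by term:
  d/du(-6u^4) = -24u^3
  d/du(-2u^3) = -6u^2
  d/du(-4u^2) = -8u
  d/du(-9u) = -9
  d/du(-2) = 0
p'(u) = -24u^3 - 6u^2 - 8u - 9


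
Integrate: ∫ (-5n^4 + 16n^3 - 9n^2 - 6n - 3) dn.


Reverse power rule on each term:
  ∫ -5n^4 dn = -n^5
  ∫ 16n^3 dn = 4n^4
  ∫ -9n^2 dn = -3n^3
  ∫ -6n dn = -3n^2
  ∫ -3 dn = -3n
F(n) = -n^5 + 4n^4 - 3n^3 - 3n^2 - 3n + C


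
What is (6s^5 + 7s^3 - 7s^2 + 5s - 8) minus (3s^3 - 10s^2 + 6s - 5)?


Distribute the minus sign:
  (6s^5 + 7s^3 - 7s^2 + 5s - 8)
- (3s^3 - 10s^2 + 6s - 5)
Negate second polynomial: -3s^3 + 10s^2 - 6s + 5
Add: 6s^5 + 4s^3 + 3s^2 - s - 3


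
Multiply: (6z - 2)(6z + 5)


Distribute each term of the first polynomial:
  (6z)(6z + 5) = 36z^2 + 30z
  (-2)(6z + 5) = -12z - 10
Sum: 36z^2 + 18z - 10


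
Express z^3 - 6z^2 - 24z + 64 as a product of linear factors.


Try integer roots (divisors of 64). z=-4: p(-4)=0.
Divide out (z + 4): quotient is z^2 - 10z + 16.
Factor the quadratic: (z - 8)(z - 2)
Result: (z + 4)(z - 8)(z - 2)


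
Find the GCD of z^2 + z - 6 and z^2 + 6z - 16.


Factor each:
  z^2 + z - 6 = (z - 2)(z + 3)
  z^2 + 6z - 16 = (z - 2)(z + 8)
Common monic factor: z - 2


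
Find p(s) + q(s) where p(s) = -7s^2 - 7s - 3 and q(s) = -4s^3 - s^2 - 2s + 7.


Align terms by degree and add:
  -7s^2 - 7s - 3
  -4s^3 - s^2 - 2s + 7
= -4s^3 - 8s^2 - 9s + 4


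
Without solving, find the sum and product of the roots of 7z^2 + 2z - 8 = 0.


For az^2+bz+c=0: sum = -b/a, product = c/a.
a=7, b=2, c=-8
Sum = -(2)/7 = -2/7
Product = (-8)/7 = -8/7


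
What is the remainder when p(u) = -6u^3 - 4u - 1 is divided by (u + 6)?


By the Remainder Theorem, the remainder equals p(-6):
  -6*(-6)^3 = 1296
  0*(-6)^2 = 0
  -4*(-6)^1 = 24
  constant: -1
Sum: 1296 + 0 + 24 - 1 = 1319


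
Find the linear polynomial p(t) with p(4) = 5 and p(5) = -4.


p(t) = mt + b. Using p(4)=5, p(5)=-4:
m = (5 + 4)/(4 - 5) = 9/-1 = -9
b = 5 - m*(4) = 5 + 36 = 41
p(t) = -9t + 41


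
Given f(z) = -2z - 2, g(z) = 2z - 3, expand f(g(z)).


Substitute g(z) into f:
f(g(z)) = -2*(2z - 3) + (-2)
Expand and combine: -4z + 4


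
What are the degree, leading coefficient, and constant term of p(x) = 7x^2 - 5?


Highest power of x is 2, with coefficient 7. Constant term is -5.
Degree = 2, leading coefficient = 7, constant term = -5


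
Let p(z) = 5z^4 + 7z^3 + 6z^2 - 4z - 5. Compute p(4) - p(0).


p(4) = 1803
p(0) = -5
p(4) - p(0) = 1803 + 5 = 1808


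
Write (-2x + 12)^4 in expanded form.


Expand (-2x + 12)^4 by repeated multiplication:
  (-2x + 12)^2 = 4x^2 - 48x + 144
  (-2x + 12)^3 = -8x^3 + 144x^2 - 864x + 1728
= 16x^4 - 384x^3 + 3456x^2 - 13824x + 20736


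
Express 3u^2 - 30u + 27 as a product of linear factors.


Roots satisfy r1 + r2 = -b/a = 10 and r1*r2 = c/a = 9.
So r1 = 9, r2 = 1.
3u^2 - 30u + 27 = 3(u - r1)(u - r2) = 3(u - 9)(u - 1)


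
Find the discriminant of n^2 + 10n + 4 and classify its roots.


D = b^2 - 4ac = (10)^2 - 4(1)(4) = 100 - 16 = 84
Since D > 0: two distinct irrational roots


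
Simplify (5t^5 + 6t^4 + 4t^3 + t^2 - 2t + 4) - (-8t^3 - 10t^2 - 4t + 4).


Distribute the minus sign:
  (5t^5 + 6t^4 + 4t^3 + t^2 - 2t + 4)
- (-8t^3 - 10t^2 - 4t + 4)
Negate second polynomial: 8t^3 + 10t^2 + 4t - 4
Add: 5t^5 + 6t^4 + 12t^3 + 11t^2 + 2t


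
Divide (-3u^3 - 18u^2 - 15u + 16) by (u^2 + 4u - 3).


(-3u^3 - 18u^2 - 15u + 16) / (u^2 + 4u - 3)
Step 1: -3u * (u^2 + 4u - 3) = -3u^3 - 12u^2 + 9u; subtract.
Step 2: -6 * (u^2 + 4u - 3) = -6u^2 - 24u + 18; subtract.
Quotient: -3u - 6, Remainder: -2


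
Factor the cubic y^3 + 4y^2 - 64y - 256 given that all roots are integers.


Try integer roots (divisors of -256). y=8: p(8)=0.
Divide out (y - 8): quotient is y^2 + 12y + 32.
Factor the quadratic: (y + 8)(y + 4)
Result: (y - 8)(y + 8)(y + 4)


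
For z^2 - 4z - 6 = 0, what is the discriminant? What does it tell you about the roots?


D = b^2 - 4ac = (-4)^2 - 4(1)(-6) = 16 + 24 = 40
Since D > 0: two distinct irrational roots


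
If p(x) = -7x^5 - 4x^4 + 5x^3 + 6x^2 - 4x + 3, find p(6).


Using direct substitution:
  -7 * (6)^5 = -54432
  -4 * (6)^4 = -5184
  5 * (6)^3 = 1080
  6 * (6)^2 = 216
  -4 * (6)^1 = -24
  constant: 3
Sum = -54432 - 5184 + 1080 + 216 - 24 + 3 = -58341


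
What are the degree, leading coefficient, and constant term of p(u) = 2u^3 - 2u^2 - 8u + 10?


Highest power of u is 3, with coefficient 2. Constant term is 10.
Degree = 3, leading coefficient = 2, constant term = 10


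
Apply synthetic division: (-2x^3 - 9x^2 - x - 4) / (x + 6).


Synthetic division with c = -6. Coefficients: -2, -9, -1, -4
Bring down -2.
  -2 * -6 = 12; 12 - 9 = 3
  3 * -6 = -18; -18 - 1 = -19
  -19 * -6 = 114; 114 - 4 = 110
Quotient: -2x^2 + 3x - 19, Remainder: 110


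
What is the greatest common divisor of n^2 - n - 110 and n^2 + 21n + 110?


Factor each:
  n^2 - n - 110 = (n + 10)(n - 11)
  n^2 + 21n + 110 = (n + 10)(n + 11)
Common monic factor: n + 10


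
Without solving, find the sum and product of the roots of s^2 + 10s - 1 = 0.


For as^2+bs+c=0: sum = -b/a, product = c/a.
a=1, b=10, c=-1
Sum = -(10)/1 = -10
Product = (-1)/1 = -1


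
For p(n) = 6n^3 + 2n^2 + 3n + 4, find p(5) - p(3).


p(5) = 819
p(3) = 193
p(5) - p(3) = 819 - 193 = 626


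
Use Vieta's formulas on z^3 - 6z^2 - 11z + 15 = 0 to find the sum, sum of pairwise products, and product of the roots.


Monic cubic z^3+bz^2+cz+d=0: sum=-b, pairwise sum=c, product=-d.
b=-6, c=-11, d=15
r1+r2+r3 = 6
r1r2+r1r3+r2r3 = -11
r1r2r3 = -15


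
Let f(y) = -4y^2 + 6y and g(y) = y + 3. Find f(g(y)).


Substitute g(y) into f:
f(g(y)) = -4*(y + 3)^2 + 6*(y + 3)
(y + 3)^2 = y^2 + 6y + 9
Expand and combine: -4y^2 - 18y - 18


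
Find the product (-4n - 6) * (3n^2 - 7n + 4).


Distribute each term of the first polynomial:
  (-4n)(3n^2 - 7n + 4) = -12n^3 + 28n^2 - 16n
  (-6)(3n^2 - 7n + 4) = -18n^2 + 42n - 24
Sum: -12n^3 + 10n^2 + 26n - 24


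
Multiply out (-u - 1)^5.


Expand (-u - 1)^5 by repeated multiplication:
  (-u - 1)^2 = u^2 + 2u + 1
  (-u - 1)^3 = -u^3 - 3u^2 - 3u - 1
  (-u - 1)^4 = u^4 + 4u^3 + 6u^2 + 4u + 1
= -u^5 - 5u^4 - 10u^3 - 10u^2 - 5u - 1


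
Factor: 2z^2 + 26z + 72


Roots satisfy r1 + r2 = -b/a = -13 and r1*r2 = c/a = 36.
So r1 = -9, r2 = -4.
2z^2 + 26z + 72 = 2(z - r1)(z - r2) = 2(z + 9)(z + 4)


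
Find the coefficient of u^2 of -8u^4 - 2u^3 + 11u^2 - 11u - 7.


Read off the coefficient of u^2: 11


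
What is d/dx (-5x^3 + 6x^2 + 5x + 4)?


Apply the power rule term by term:
  d/dx(-5x^3) = -15x^2
  d/dx(6x^2) = 12x
  d/dx(5x) = 5
  d/dx(4) = 0
p'(x) = -15x^2 + 12x + 5


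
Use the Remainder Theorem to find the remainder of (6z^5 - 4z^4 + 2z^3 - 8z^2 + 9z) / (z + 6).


By the Remainder Theorem, the remainder equals p(-6):
  6*(-6)^5 = -46656
  -4*(-6)^4 = -5184
  2*(-6)^3 = -432
  -8*(-6)^2 = -288
  9*(-6)^1 = -54
  constant: 0
Sum: -46656 - 5184 - 432 - 288 - 54 + 0 = -52614


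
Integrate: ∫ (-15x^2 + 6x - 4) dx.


Reverse power rule on each term:
  ∫ -15x^2 dx = -5x^3
  ∫ 6x dx = 3x^2
  ∫ -4 dx = -4x
F(x) = -5x^3 + 3x^2 - 4x + C


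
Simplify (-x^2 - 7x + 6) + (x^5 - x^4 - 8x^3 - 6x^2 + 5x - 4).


Align terms by degree and add:
  -x^2 - 7x + 6
+ x^5 - x^4 - 8x^3 - 6x^2 + 5x - 4
= x^5 - x^4 - 8x^3 - 7x^2 - 2x + 2


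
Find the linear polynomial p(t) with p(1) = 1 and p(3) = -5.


p(t) = mt + b. Using p(1)=1, p(3)=-5:
m = (1 + 5)/(1 - 3) = 6/-2 = -3
b = 1 - m*(1) = 1 + 3 = 4
p(t) = -3t + 4


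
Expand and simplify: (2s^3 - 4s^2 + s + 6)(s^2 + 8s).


Distribute each term of the first polynomial:
  (2s^3)(s^2 + 8s) = 2s^5 + 16s^4
  (-4s^2)(s^2 + 8s) = -4s^4 - 32s^3
  (s)(s^2 + 8s) = s^3 + 8s^2
  (6)(s^2 + 8s) = 6s^2 + 48s
Sum: 2s^5 + 12s^4 - 31s^3 + 14s^2 + 48s


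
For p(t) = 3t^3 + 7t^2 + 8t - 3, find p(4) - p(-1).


p(4) = 333
p(-1) = -7
p(4) - p(-1) = 333 + 7 = 340


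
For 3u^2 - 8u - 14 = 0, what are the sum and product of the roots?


For au^2+bu+c=0: sum = -b/a, product = c/a.
a=3, b=-8, c=-14
Sum = -(-8)/3 = 8/3
Product = (-14)/3 = -14/3


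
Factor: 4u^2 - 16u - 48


Roots satisfy r1 + r2 = -b/a = 4 and r1*r2 = c/a = -12.
So r1 = -2, r2 = 6.
4u^2 - 16u - 48 = 4(u - r1)(u - r2) = 4(u + 2)(u - 6)


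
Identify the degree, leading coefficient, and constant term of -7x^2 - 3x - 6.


Highest power of x is 2, with coefficient -7. Constant term is -6.
Degree = 2, leading coefficient = -7, constant term = -6


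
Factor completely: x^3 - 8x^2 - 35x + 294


Try integer roots (divisors of 294). x=-6: p(-6)=0.
Divide out (x + 6): quotient is x^2 - 14x + 49.
Factor the quadratic: (x - 7)(x - 7)
Result: (x + 6)(x - 7)(x - 7)


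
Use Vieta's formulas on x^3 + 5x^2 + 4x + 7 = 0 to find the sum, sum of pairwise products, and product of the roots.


Monic cubic x^3+bx^2+cx+d=0: sum=-b, pairwise sum=c, product=-d.
b=5, c=4, d=7
r1+r2+r3 = -5
r1r2+r1r3+r2r3 = 4
r1r2r3 = -7


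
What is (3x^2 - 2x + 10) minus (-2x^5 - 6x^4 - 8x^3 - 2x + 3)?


Distribute the minus sign:
  (3x^2 - 2x + 10)
- (-2x^5 - 6x^4 - 8x^3 - 2x + 3)
Negate second polynomial: 2x^5 + 6x^4 + 8x^3 + 2x - 3
Add: 2x^5 + 6x^4 + 8x^3 + 3x^2 + 7


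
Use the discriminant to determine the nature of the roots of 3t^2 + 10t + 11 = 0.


D = b^2 - 4ac = (10)^2 - 4(3)(11) = 100 - 132 = -32
Since D < 0: two complex conjugate roots (no real roots)


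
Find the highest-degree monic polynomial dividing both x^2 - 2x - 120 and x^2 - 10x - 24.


Factor each:
  x^2 - 2x - 120 = (x - 12)(x + 10)
  x^2 - 10x - 24 = (x - 12)(x + 2)
Common monic factor: x - 12


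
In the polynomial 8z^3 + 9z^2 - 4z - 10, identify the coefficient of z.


Read off the coefficient of z: -4


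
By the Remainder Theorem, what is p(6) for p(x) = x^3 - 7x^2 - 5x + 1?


By the Remainder Theorem, the remainder equals p(6):
  1*(6)^3 = 216
  -7*(6)^2 = -252
  -5*(6)^1 = -30
  constant: 1
Sum: 216 - 252 - 30 + 1 = -65


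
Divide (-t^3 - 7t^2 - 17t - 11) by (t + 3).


(-t^3 - 7t^2 - 17t - 11) / (t + 3)
Step 1: -t^2 * (t + 3) = -t^3 - 3t^2; subtract.
Step 2: -4t * (t + 3) = -4t^2 - 12t; subtract.
Step 3: -5 * (t + 3) = -5t - 15; subtract.
Quotient: -t^2 - 4t - 5, Remainder: 4


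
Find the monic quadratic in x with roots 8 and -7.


p(x) = (x - 8)(x + 7)
Expand: x^2 - x - 56


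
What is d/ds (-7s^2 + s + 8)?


Apply the power rule term by term:
  d/ds(-7s^2) = -14s
  d/ds(s) = 1
  d/ds(8) = 0
p'(s) = -14s + 1


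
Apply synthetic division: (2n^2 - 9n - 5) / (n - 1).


Synthetic division with c = 1. Coefficients: 2, -9, -5
Bring down 2.
  2 * 1 = 2; 2 - 9 = -7
  -7 * 1 = -7; -7 - 5 = -12
Quotient: 2n - 7, Remainder: -12


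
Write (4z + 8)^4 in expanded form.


Expand (4z + 8)^4 by repeated multiplication:
  (4z + 8)^2 = 16z^2 + 64z + 64
  (4z + 8)^3 = 64z^3 + 384z^2 + 768z + 512
= 256z^4 + 2048z^3 + 6144z^2 + 8192z + 4096


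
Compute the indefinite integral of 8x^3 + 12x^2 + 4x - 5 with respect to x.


Reverse power rule on each term:
  ∫ 8x^3 dx = 2x^4
  ∫ 12x^2 dx = 4x^3
  ∫ 4x dx = 2x^2
  ∫ -5 dx = -5x
F(x) = 2x^4 + 4x^3 + 2x^2 - 5x + C


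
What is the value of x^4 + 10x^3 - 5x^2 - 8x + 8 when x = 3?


Using direct substitution:
  1 * (3)^4 = 81
  10 * (3)^3 = 270
  -5 * (3)^2 = -45
  -8 * (3)^1 = -24
  constant: 8
Sum = 81 + 270 - 45 - 24 + 8 = 290


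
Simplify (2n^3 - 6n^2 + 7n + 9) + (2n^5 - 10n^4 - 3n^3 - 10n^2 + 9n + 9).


Align terms by degree and add:
  2n^3 - 6n^2 + 7n + 9
+ 2n^5 - 10n^4 - 3n^3 - 10n^2 + 9n + 9
= 2n^5 - 10n^4 - n^3 - 16n^2 + 16n + 18


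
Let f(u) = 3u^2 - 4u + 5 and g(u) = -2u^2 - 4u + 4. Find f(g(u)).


Substitute g(u) into f:
f(g(u)) = 3*(-2u^2 - 4u + 4)^2 + (-4)*(-2u^2 - 4u + 4) + 5
(-2u^2 - 4u + 4)^2 = 4u^4 + 16u^3 - 32u + 16
Expand and combine: 12u^4 + 48u^3 + 8u^2 - 80u + 37


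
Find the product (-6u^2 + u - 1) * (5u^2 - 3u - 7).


Distribute each term of the first polynomial:
  (-6u^2)(5u^2 - 3u - 7) = -30u^4 + 18u^3 + 42u^2
  (u)(5u^2 - 3u - 7) = 5u^3 - 3u^2 - 7u
  (-1)(5u^2 - 3u - 7) = -5u^2 + 3u + 7
Sum: -30u^4 + 23u^3 + 34u^2 - 4u + 7


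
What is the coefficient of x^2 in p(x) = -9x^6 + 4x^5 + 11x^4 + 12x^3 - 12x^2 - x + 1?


Read off the coefficient of x^2: -12


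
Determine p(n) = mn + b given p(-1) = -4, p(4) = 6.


p(n) = mn + b. Using p(-1)=-4, p(4)=6:
m = (-4 - 6)/(-1 - 4) = -10/-5 = 2
b = -4 - m*(-1) = -4 + 2 = -2
p(n) = 2n - 2


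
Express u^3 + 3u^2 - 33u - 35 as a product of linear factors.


Try integer roots (divisors of -35). u=-7: p(-7)=0.
Divide out (u + 7): quotient is u^2 - 4u - 5.
Factor the quadratic: (u + 1)(u - 5)
Result: (u + 7)(u + 1)(u - 5)


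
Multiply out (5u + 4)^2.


Expand (5u + 4)^2 by repeated multiplication:
= 25u^2 + 40u + 16


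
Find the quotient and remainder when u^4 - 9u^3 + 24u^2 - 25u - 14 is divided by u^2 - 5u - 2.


(u^4 - 9u^3 + 24u^2 - 25u - 14) / (u^2 - 5u - 2)
Step 1: u^2 * (u^2 - 5u - 2) = u^4 - 5u^3 - 2u^2; subtract.
Step 2: -4u * (u^2 - 5u - 2) = -4u^3 + 20u^2 + 8u; subtract.
Step 3: 6 * (u^2 - 5u - 2) = 6u^2 - 30u - 12; subtract.
Quotient: u^2 - 4u + 6, Remainder: -3u - 2


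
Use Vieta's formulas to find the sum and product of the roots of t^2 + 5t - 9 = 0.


For at^2+bt+c=0: sum = -b/a, product = c/a.
a=1, b=5, c=-9
Sum = -(5)/1 = -5
Product = (-9)/1 = -9


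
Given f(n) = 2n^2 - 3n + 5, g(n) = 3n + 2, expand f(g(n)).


Substitute g(n) into f:
f(g(n)) = 2*(3n + 2)^2 + (-3)*(3n + 2) + 5
(3n + 2)^2 = 9n^2 + 12n + 4
Expand and combine: 18n^2 + 15n + 7


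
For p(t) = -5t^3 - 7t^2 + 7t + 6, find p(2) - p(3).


p(2) = -48
p(3) = -171
p(2) - p(3) = -48 + 171 = 123


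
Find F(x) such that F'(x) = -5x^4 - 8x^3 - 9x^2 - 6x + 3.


Reverse power rule on each term:
  ∫ -5x^4 dx = -x^5
  ∫ -8x^3 dx = -2x^4
  ∫ -9x^2 dx = -3x^3
  ∫ -6x dx = -3x^2
  ∫ 3 dx = 3x
F(x) = -x^5 - 2x^4 - 3x^3 - 3x^2 + 3x + C


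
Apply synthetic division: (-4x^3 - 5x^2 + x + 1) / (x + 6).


Synthetic division with c = -6. Coefficients: -4, -5, 1, 1
Bring down -4.
  -4 * -6 = 24; 24 - 5 = 19
  19 * -6 = -114; -114 + 1 = -113
  -113 * -6 = 678; 678 + 1 = 679
Quotient: -4x^2 + 19x - 113, Remainder: 679
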